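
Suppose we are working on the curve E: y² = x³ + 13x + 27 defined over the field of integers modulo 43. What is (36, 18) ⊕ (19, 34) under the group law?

(24, 39)

(36, 18) + (19, 34). λ = (34 - 18)/(19 - 36) ≡ 16/26 mod 43. 26⁻¹ ≡ 5 (mod 43) since 26·5 = 130 ≡ 1, so λ ≡ 37.
  x = λ² - 36 - 19 = 1369 - 55 ≡ 24; y = λ·(36 - 24) - 18 ≡ 39. → (24, 39)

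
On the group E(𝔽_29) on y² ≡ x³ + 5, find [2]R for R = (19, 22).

(14, 20)

tangent at (19, 22): λ = (3·19² + 0)/(2·22) ≡ 10/15. 15⁻¹ ≡ 2 (mod 29), so λ ≡ 10·2 ≡ 20.
  x = λ² - 19 - 19 = 400 - 38 ≡ 14; y = λ·(19 - 14) - 22 ≡ 20. → (14, 20)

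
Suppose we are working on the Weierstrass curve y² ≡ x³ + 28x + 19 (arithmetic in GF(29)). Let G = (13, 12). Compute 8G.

(14, 9)

Repeated addition: build up to 8G.
2G: tangent at (13, 12): λ = (3·13² + 28)/(2·12) ≡ 13/24. 24⁻¹ ≡ 23 (mod 29), so λ ≡ 13·23 ≡ 9.
  x = λ² - 13 - 13 = 81 - 26 ≡ 26; y = λ·(13 - 26) - 12 ≡ 16. → (26, 16)
3G: (26, 16) + (13, 12). λ = (12 - 16)/(13 - 26) ≡ 25/16 mod 29. 16⁻¹ ≡ 20 (mod 29), so λ ≡ 7.
  x = λ² - 26 - 13 = 49 - 39 ≡ 10; y = λ·(26 - 10) - 16 ≡ 9. → (10, 9)
4G: (10, 9) + (13, 12). λ = (12 - 9)/(13 - 10) ≡ 3/3 mod 29. 3⁻¹ ≡ 10 (mod 29), so λ ≡ 1.
  x = λ² - 10 - 13 = 1 - 23 ≡ 7; y = λ·(10 - 7) - 9 ≡ 23. → (7, 23)
5G: (7, 23) + (13, 12). λ = (12 - 23)/(13 - 7) ≡ 18/6 mod 29. 6⁻¹ ≡ 5 (mod 29), so λ ≡ 3.
  x = λ² - 7 - 13 = 9 - 20 ≡ 18; y = λ·(7 - 18) - 23 ≡ 2. → (18, 2)
6G: (18, 2) + (13, 12). λ = (12 - 2)/(13 - 18) ≡ 10/24 mod 29. 24⁻¹ ≡ 23 (mod 29) since 24·23 = 552 ≡ 1, so λ ≡ 27.
  x = λ² - 18 - 13 = 729 - 31 ≡ 2; y = λ·(18 - 2) - 2 ≡ 24. → (2, 24)
7G: (2, 24) + (13, 12). λ = (12 - 24)/(13 - 2) ≡ 17/11 mod 29. 11⁻¹ ≡ 8 (mod 29) since 11·8 = 88 ≡ 1, so λ ≡ 20.
  x = λ² - 2 - 13 = 400 - 15 ≡ 8; y = λ·(2 - 8) - 24 ≡ 1. → (8, 1)
8G: (8, 1) + (13, 12). λ = (12 - 1)/(13 - 8) ≡ 11/5 mod 29. 5⁻¹ ≡ 6 (mod 29), so λ ≡ 8.
  x = λ² - 8 - 13 = 64 - 21 ≡ 14; y = λ·(8 - 14) - 1 ≡ 9. → (14, 9)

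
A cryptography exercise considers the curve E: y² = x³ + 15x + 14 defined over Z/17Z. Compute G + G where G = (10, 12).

(16, 7)

tangent at (10, 12): λ = (3·10² + 15)/(2·12) ≡ 9/7. 7⁻¹ ≡ 5 (mod 17), so λ ≡ 9·5 ≡ 11.
  x = λ² - 10 - 10 = 121 - 20 ≡ 16; y = λ·(10 - 16) - 12 ≡ 7. → (16, 7)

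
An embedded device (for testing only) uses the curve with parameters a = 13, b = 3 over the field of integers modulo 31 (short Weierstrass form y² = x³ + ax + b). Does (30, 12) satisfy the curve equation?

yes

y² = 12² ≡ 20; x³ + 13x + 3 = 27393 ≡ 20 (mod 31). 20 = 20.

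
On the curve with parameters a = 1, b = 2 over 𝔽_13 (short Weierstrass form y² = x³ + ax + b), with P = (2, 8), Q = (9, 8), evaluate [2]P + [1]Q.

O

First 2P:
Repeated addition: build up to 2P.
2P: tangent at (2, 8): λ = (3·2² + 1)/(2·8) ≡ 0/3. 3⁻¹ ≡ 9 (mod 13), so λ ≡ 0·9 ≡ 0.
  x = λ² - 2 - 2 = 0 - 4 ≡ 9; y = λ·(2 - 9) - 8 ≡ 5. → (9, 5)
2P = (9, 5).
Finally 2P + Q:
(9, 5) + (9, 8): same x and y₁ ≡ -y₂, so the sum is the point at infinity.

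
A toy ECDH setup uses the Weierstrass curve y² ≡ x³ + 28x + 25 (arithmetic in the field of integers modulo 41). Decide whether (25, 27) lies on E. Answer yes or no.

y² = 27² ≡ 32; x³ + 28x + 25 = 16350 ≡ 32 (mod 41). 32 = 32.

yes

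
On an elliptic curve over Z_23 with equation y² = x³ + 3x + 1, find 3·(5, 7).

(8, 10)

Write G = (5, 7).
Repeated addition: build up to 3G.
2G: tangent at (5, 7): λ = (3·5² + 3)/(2·7) ≡ 9/14. 14⁻¹ ≡ 5 (mod 23) since 14·5 = 70 ≡ 1, so λ ≡ 9·5 ≡ 22.
  x = λ² - 5 - 5 = 484 - 10 ≡ 14; y = λ·(5 - 14) - 7 ≡ 2. → (14, 2)
3G: (14, 2) + (5, 7). λ = (7 - 2)/(5 - 14) ≡ 5/14 mod 23. 14⁻¹ ≡ 5 (mod 23) since 14·5 = 70 ≡ 1, so λ ≡ 2.
  x = λ² - 14 - 5 = 4 - 19 ≡ 8; y = λ·(14 - 8) - 2 ≡ 10. → (8, 10)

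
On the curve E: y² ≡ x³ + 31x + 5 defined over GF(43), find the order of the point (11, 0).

2P: (11, 0) + (11, 0): same x and y₁ ≡ -y₂, so the sum is O.
2P = O, so the order is 2.

2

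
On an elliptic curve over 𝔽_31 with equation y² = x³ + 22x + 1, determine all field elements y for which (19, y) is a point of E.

x³ + 22x + 1 = 7278 ≡ 24 (mod 31).
24 is a non-residue mod 31; no y exists.

none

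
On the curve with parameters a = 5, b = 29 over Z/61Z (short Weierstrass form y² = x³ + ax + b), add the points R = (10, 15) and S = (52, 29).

(10, 15) + (52, 29). λ = (29 - 15)/(52 - 10) ≡ 14/42 mod 61. 42⁻¹ ≡ 16 (mod 61), so λ ≡ 41.
  x = λ² - 10 - 52 = 1681 - 62 ≡ 33; y = λ·(10 - 33) - 15 ≡ 18. → (33, 18)

(33, 18)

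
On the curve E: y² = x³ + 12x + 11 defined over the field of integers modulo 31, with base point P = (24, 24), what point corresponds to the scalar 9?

Double-and-add on 9 = (1001)₂. Start with P = (24, 24) for the leading 1-bit.
double: tangent at (24, 24): λ = (3·24² + 12)/(2·24) ≡ 4/17. 17⁻¹ ≡ 11 (mod 31), so λ ≡ 4·11 ≡ 13.
  x = λ² - 24 - 24 = 169 - 48 ≡ 28; y = λ·(24 - 28) - 24 ≡ 17. → (28, 17)
double: tangent at (28, 17): λ = (3·28² + 12)/(2·17) ≡ 8/3. 3⁻¹ ≡ 21 (mod 31), so λ ≡ 8·21 ≡ 13.
  x = λ² - 28 - 28 = 169 - 56 ≡ 20; y = λ·(28 - 20) - 17 ≡ 25. → (20, 25)
double: tangent at (20, 25): λ = (3·20² + 12)/(2·25) ≡ 3/19. 19⁻¹ ≡ 18 (mod 31), so λ ≡ 3·18 ≡ 23.
  x = λ² - 20 - 20 = 529 - 40 ≡ 24; y = λ·(20 - 24) - 25 ≡ 7. → (24, 7)
add P: (24, 7) + (24, 24): same x and y₁ ≡ -y₂, so the sum is 𝒪.

O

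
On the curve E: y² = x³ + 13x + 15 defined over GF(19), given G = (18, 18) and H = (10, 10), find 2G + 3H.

(13, 14)

First 2G:
Repeated addition: build up to 2G.
2G: tangent at (18, 18): λ = (3·18² + 13)/(2·18) ≡ 16/17. 17⁻¹ ≡ 9 (mod 19) since 17·9 = 153 ≡ 1, so λ ≡ 16·9 ≡ 11.
  x = λ² - 18 - 18 = 121 - 36 ≡ 9; y = λ·(18 - 9) - 18 ≡ 5. → (9, 5)
2G = (9, 5).
Next 3H:
Repeated addition: build up to 3H.
2H: tangent at (10, 10): λ = (3·10² + 13)/(2·10) ≡ 9/1. 1⁻¹ ≡ 1 (mod 19), so λ ≡ 9·1 ≡ 9.
  x = λ² - 10 - 10 = 81 - 20 ≡ 4; y = λ·(10 - 4) - 10 ≡ 6. → (4, 6)
3H: (4, 6) + (10, 10). λ = (10 - 6)/(10 - 4) ≡ 4/6 mod 19. 6⁻¹ ≡ 16 (mod 19) since 6·16 = 96 ≡ 1, so λ ≡ 7.
  x = λ² - 4 - 10 = 49 - 14 ≡ 16; y = λ·(4 - 16) - 6 ≡ 5. → (16, 5)
3H = (16, 5).
Finally 2G + 3H:
(9, 5) + (16, 5). λ = (5 - 5)/(16 - 9) ≡ 0/7 mod 19. 7⁻¹ ≡ 11 (mod 19) since 7·11 = 77 ≡ 1, so λ ≡ 0.
  x = λ² - 9 - 16 = 0 - 25 ≡ 13; y = λ·(9 - 13) - 5 ≡ 14. → (13, 14)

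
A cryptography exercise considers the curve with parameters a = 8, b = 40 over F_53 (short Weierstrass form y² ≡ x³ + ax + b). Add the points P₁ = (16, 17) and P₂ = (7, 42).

(5, 29)

(16, 17) + (7, 42). λ = (42 - 17)/(7 - 16) ≡ 25/44 mod 53. 44⁻¹ ≡ 47 (mod 53), so λ ≡ 9.
  x = λ² - 16 - 7 = 81 - 23 ≡ 5; y = λ·(16 - 5) - 17 ≡ 29. → (5, 29)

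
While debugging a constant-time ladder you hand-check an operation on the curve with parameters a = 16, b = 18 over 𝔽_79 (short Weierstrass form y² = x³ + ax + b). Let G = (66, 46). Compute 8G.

(12, 68)

Double-and-add on 8 = (1000)₂. Start with G = (66, 46) for the leading 1-bit.
double: tangent at (66, 46): λ = (3·66² + 16)/(2·46) ≡ 49/13. 13⁻¹ ≡ 73 (mod 79), so λ ≡ 49·73 ≡ 22.
  x = λ² - 66 - 66 = 484 - 132 ≡ 36; y = λ·(66 - 36) - 46 ≡ 61. → (36, 61)
double: tangent at (36, 61): λ = (3·36² + 16)/(2·61) ≡ 33/43. 43⁻¹ ≡ 68 (mod 79), so λ ≡ 33·68 ≡ 32.
  x = λ² - 36 - 36 = 1024 - 72 ≡ 4; y = λ·(36 - 4) - 61 ≡ 15. → (4, 15)
double: tangent at (4, 15): λ = (3·4² + 16)/(2·15) ≡ 64/30. 30⁻¹ ≡ 29 (mod 79), so λ ≡ 64·29 ≡ 39.
  x = λ² - 4 - 4 = 1521 - 8 ≡ 12; y = λ·(4 - 12) - 15 ≡ 68. → (12, 68)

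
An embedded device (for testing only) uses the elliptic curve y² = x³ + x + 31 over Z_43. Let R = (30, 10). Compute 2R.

tangent at (30, 10): λ = (3·30² + 1)/(2·10) ≡ 35/20. 20⁻¹ ≡ 28 (mod 43), so λ ≡ 35·28 ≡ 34.
  x = λ² - 30 - 30 = 1156 - 60 ≡ 21; y = λ·(30 - 21) - 10 ≡ 38. → (21, 38)

(21, 38)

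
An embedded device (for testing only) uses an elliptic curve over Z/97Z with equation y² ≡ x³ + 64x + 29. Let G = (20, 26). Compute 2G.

tangent at (20, 26): λ = (3·20² + 64)/(2·26) ≡ 3/52. 52⁻¹ ≡ 28 (mod 97), so λ ≡ 3·28 ≡ 84.
  x = λ² - 20 - 20 = 7056 - 40 ≡ 32; y = λ·(20 - 32) - 26 ≡ 33. → (32, 33)

(32, 33)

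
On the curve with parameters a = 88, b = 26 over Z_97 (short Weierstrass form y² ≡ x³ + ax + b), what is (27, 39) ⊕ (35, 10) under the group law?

(27, 39) + (35, 10). λ = (10 - 39)/(35 - 27) ≡ 68/8 mod 97. 8⁻¹ ≡ 85 (mod 97) since 8·85 = 680 ≡ 1, so λ ≡ 57.
  x = λ² - 27 - 35 = 3249 - 62 ≡ 83; y = λ·(27 - 83) - 39 ≡ 67. → (83, 67)

(83, 67)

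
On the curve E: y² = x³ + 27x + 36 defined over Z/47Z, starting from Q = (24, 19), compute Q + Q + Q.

Repeated addition: build up to 3Q.
2Q: tangent at (24, 19): λ = (3·24² + 27)/(2·19) ≡ 16/38. 38⁻¹ ≡ 26 (mod 47) since 38·26 = 988 ≡ 1, so λ ≡ 16·26 ≡ 40.
  x = λ² - 24 - 24 = 1600 - 48 ≡ 1; y = λ·(24 - 1) - 19 ≡ 8. → (1, 8)
3Q: (1, 8) + (24, 19). λ = (19 - 8)/(24 - 1) ≡ 11/23 mod 47. 23⁻¹ ≡ 45 (mod 47) since 23·45 = 1035 ≡ 1, so λ ≡ 25.
  x = λ² - 1 - 24 = 625 - 25 ≡ 36; y = λ·(1 - 36) - 8 ≡ 10. → (36, 10)

(36, 10)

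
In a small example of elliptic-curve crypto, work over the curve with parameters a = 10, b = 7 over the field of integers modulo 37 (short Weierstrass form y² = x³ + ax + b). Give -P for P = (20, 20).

-(20, 20) = (20, -20 mod 37) = (20, 17).

(20, 17)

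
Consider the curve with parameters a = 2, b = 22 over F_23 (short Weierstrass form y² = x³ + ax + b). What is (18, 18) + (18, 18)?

tangent at (18, 18): λ = (3·18² + 2)/(2·18) ≡ 8/13. 13⁻¹ ≡ 16 (mod 23), so λ ≡ 8·16 ≡ 13.
  x = λ² - 18 - 18 = 169 - 36 ≡ 18; y = λ·(18 - 18) - 18 ≡ 5. → (18, 5)

(18, 5)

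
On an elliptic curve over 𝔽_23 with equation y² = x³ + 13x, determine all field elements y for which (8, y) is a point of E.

x³ + 13x + 0 = 616 ≡ 18 (mod 23).
Square roots of 18 mod 23: 8 and 15 (since 8² = 64 ≡ 18).

8, 15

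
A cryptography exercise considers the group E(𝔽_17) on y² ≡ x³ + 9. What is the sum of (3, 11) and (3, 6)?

O

The two points share x = 3 and their y-coordinates satisfy 11 + 6 ≡ 0 (mod 17), so they are inverses. Their sum is the point at infinity.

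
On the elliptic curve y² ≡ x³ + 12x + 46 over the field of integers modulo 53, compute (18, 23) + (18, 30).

O

The two points share x = 18 and their y-coordinates satisfy 23 + 30 ≡ 0 (mod 53), so they are inverses. Their sum is 𝒪.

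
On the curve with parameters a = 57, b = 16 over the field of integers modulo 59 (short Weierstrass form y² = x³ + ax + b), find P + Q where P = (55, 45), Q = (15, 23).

(55, 45) + (15, 23). λ = (23 - 45)/(15 - 55) ≡ 37/19 mod 59. 19⁻¹ ≡ 28 (mod 59), so λ ≡ 33.
  x = λ² - 55 - 15 = 1089 - 70 ≡ 16; y = λ·(55 - 16) - 45 ≡ 3. → (16, 3)

(16, 3)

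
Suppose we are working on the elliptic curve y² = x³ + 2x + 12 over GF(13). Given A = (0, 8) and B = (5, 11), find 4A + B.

First 4A:
Double-and-add on 4 = (100)₂. Start with A = (0, 8) for the leading 1-bit.
double: tangent at (0, 8): λ = (3·0² + 2)/(2·8) ≡ 2/3. 3⁻¹ ≡ 9 (mod 13), so λ ≡ 2·9 ≡ 5.
  x = λ² - 0 - 0 = 25 - 0 ≡ 12; y = λ·(0 - 12) - 8 ≡ 10. → (12, 10)
double: tangent at (12, 10): λ = (3·12² + 2)/(2·10) ≡ 5/7. 7⁻¹ ≡ 2 (mod 13) since 7·2 = 14 ≡ 1, so λ ≡ 5·2 ≡ 10.
  x = λ² - 12 - 12 = 100 - 24 ≡ 11; y = λ·(12 - 11) - 10 ≡ 0. → (11, 0)
4A = (11, 0).
Finally 4A + B:
(11, 0) + (5, 11). λ = (11 - 0)/(5 - 11) ≡ 11/7 mod 13. 7⁻¹ ≡ 2 (mod 13), so λ ≡ 9.
  x = λ² - 11 - 5 = 81 - 16 ≡ 0; y = λ·(11 - 0) - 0 ≡ 8. → (0, 8)

(0, 8)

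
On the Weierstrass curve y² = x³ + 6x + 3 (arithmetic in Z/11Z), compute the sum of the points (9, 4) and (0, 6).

(9, 4) + (0, 6). λ = (6 - 4)/(0 - 9) ≡ 2/2 mod 11. 2⁻¹ ≡ 6 (mod 11) since 2·6 = 12 ≡ 1, so λ ≡ 1.
  x = λ² - 9 - 0 = 1 - 9 ≡ 3; y = λ·(9 - 3) - 4 ≡ 2. → (3, 2)

(3, 2)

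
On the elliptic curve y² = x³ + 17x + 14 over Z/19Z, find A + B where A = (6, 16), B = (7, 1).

(6, 16) + (7, 1). λ = (1 - 16)/(7 - 6) ≡ 4/1 mod 19. 1⁻¹ ≡ 1 (mod 19) since 1·1 = 1 ≡ 1, so λ ≡ 4.
  x = λ² - 6 - 7 = 16 - 13 ≡ 3; y = λ·(6 - 3) - 16 ≡ 15. → (3, 15)

(3, 15)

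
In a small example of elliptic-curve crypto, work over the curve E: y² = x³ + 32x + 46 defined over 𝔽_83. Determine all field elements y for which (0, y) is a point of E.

x³ + 32x + 46 = 46 ≡ 46 (mod 83).
46 is a non-residue mod 83; no y exists.

none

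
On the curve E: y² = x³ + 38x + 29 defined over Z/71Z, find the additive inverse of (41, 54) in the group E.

-(41, 54) = (41, -54 mod 71) = (41, 17).

(41, 17)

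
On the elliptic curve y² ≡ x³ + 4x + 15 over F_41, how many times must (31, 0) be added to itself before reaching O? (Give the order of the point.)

2P: (31, 0) + (31, 0): same x and y₁ ≡ -y₂, so the sum is O.
2P = O, so the order is 2.

2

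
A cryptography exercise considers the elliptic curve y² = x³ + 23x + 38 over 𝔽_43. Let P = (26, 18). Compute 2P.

(12, 8)

tangent at (26, 18): λ = (3·26² + 23)/(2·18) ≡ 30/36. 36⁻¹ ≡ 6 (mod 43) since 36·6 = 216 ≡ 1, so λ ≡ 30·6 ≡ 8.
  x = λ² - 26 - 26 = 64 - 52 ≡ 12; y = λ·(26 - 12) - 18 ≡ 8. → (12, 8)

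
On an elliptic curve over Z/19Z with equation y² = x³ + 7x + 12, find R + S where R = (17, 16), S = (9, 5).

(13, 18)

(17, 16) + (9, 5). λ = (5 - 16)/(9 - 17) ≡ 8/11 mod 19. 11⁻¹ ≡ 7 (mod 19), so λ ≡ 18.
  x = λ² - 17 - 9 = 324 - 26 ≡ 13; y = λ·(17 - 13) - 16 ≡ 18. → (13, 18)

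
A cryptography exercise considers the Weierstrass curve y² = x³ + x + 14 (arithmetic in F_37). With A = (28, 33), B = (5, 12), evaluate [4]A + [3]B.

First 4A:
Double-and-add on 4 = (100)₂. Start with A = (28, 33) for the leading 1-bit.
double: tangent at (28, 33): λ = (3·28² + 1)/(2·33) ≡ 22/29. 29⁻¹ ≡ 23 (mod 37) since 29·23 = 667 ≡ 1, so λ ≡ 22·23 ≡ 25.
  x = λ² - 28 - 28 = 625 - 56 ≡ 14; y = λ·(28 - 14) - 33 ≡ 21. → (14, 21)
double: tangent at (14, 21): λ = (3·14² + 1)/(2·21) ≡ 34/5. 5⁻¹ ≡ 15 (mod 37) since 5·15 = 75 ≡ 1, so λ ≡ 34·15 ≡ 29.
  x = λ² - 14 - 14 = 841 - 28 ≡ 36; y = λ·(14 - 36) - 21 ≡ 7. → (36, 7)
4A = (36, 7).
Next 3B:
Repeated addition: build up to 3B.
2B: tangent at (5, 12): λ = (3·5² + 1)/(2·12) ≡ 2/24. 24⁻¹ ≡ 17 (mod 37), so λ ≡ 2·17 ≡ 34.
  x = λ² - 5 - 5 = 1156 - 10 ≡ 36; y = λ·(5 - 36) - 12 ≡ 7. → (36, 7)
3B: (36, 7) + (5, 12). λ = (12 - 7)/(5 - 36) ≡ 5/6 mod 37. 6⁻¹ ≡ 31 (mod 37), so λ ≡ 7.
  x = λ² - 36 - 5 = 49 - 41 ≡ 8; y = λ·(36 - 8) - 7 ≡ 4. → (8, 4)
3B = (8, 4).
Finally 4A + 3B:
(36, 7) + (8, 4). λ = (4 - 7)/(8 - 36) ≡ 34/9 mod 37. 9⁻¹ ≡ 33 (mod 37) since 9·33 = 297 ≡ 1, so λ ≡ 12.
  x = λ² - 36 - 8 = 144 - 44 ≡ 26; y = λ·(36 - 26) - 7 ≡ 2. → (26, 2)

(26, 2)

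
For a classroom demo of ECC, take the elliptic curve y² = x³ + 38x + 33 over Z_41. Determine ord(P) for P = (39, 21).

11

2P: tangent at (39, 21): λ = (3·39² + 38)/(2·21) ≡ 9/1. 1⁻¹ ≡ 1 (mod 41), so λ ≡ 9·1 ≡ 9.
  x = λ² - 39 - 39 = 81 - 78 ≡ 3; y = λ·(39 - 3) - 21 ≡ 16. → (3, 16)
3P: (3, 16) + (39, 21). λ = (21 - 16)/(39 - 3) ≡ 5/36 mod 41. 36⁻¹ ≡ 8 (mod 41), so λ ≡ 40.
  x = λ² - 3 - 39 = 1600 - 42 ≡ 0; y = λ·(3 - 0) - 16 ≡ 22. → (0, 22)
4P: (0, 22) + (39, 21). λ = (21 - 22)/(39 - 0) ≡ 40/39 mod 41. 39⁻¹ ≡ 20 (mod 41) since 39·20 = 780 ≡ 1, so λ ≡ 21.
  x = λ² - 0 - 39 = 441 - 39 ≡ 33; y = λ·(0 - 33) - 22 ≡ 23. → (33, 23)
5P: (33, 23) + (39, 21). λ = (21 - 23)/(39 - 33) ≡ 39/6 mod 41. 6⁻¹ ≡ 7 (mod 41), so λ ≡ 27.
  x = λ² - 33 - 39 = 729 - 72 ≡ 1; y = λ·(33 - 1) - 23 ≡ 21. → (1, 21)
6P: (1, 21) + (39, 21). λ = (21 - 21)/(39 - 1) ≡ 0/38 mod 41. 38⁻¹ ≡ 27 (mod 41) since 38·27 = 1026 ≡ 1, so λ ≡ 0.
  x = λ² - 1 - 39 = 0 - 40 ≡ 1; y = λ·(1 - 1) - 21 ≡ 20. → (1, 20)
7P: (1, 20) + (39, 21). λ = (21 - 20)/(39 - 1) ≡ 1/38 mod 41. 38⁻¹ ≡ 27 (mod 41) since 38·27 = 1026 ≡ 1, so λ ≡ 27.
  x = λ² - 1 - 39 = 729 - 40 ≡ 33; y = λ·(1 - 33) - 20 ≡ 18. → (33, 18)
8P: (33, 18) + (39, 21). λ = (21 - 18)/(39 - 33) ≡ 3/6 mod 41. 6⁻¹ ≡ 7 (mod 41) since 6·7 = 42 ≡ 1, so λ ≡ 21.
  x = λ² - 33 - 39 = 441 - 72 ≡ 0; y = λ·(33 - 0) - 18 ≡ 19. → (0, 19)
9P: (0, 19) + (39, 21). λ = (21 - 19)/(39 - 0) ≡ 2/39 mod 41. 39⁻¹ ≡ 20 (mod 41), so λ ≡ 40.
  x = λ² - 0 - 39 = 1600 - 39 ≡ 3; y = λ·(0 - 3) - 19 ≡ 25. → (3, 25)
10P: (3, 25) + (39, 21). λ = (21 - 25)/(39 - 3) ≡ 37/36 mod 41. 36⁻¹ ≡ 8 (mod 41), so λ ≡ 9.
  x = λ² - 3 - 39 = 81 - 42 ≡ 39; y = λ·(3 - 39) - 25 ≡ 20. → (39, 20)
11P: (39, 20) + (39, 21): same x and y₁ ≡ -y₂, so the sum is the point at infinity.
11P = the point at infinity, so the order is 11.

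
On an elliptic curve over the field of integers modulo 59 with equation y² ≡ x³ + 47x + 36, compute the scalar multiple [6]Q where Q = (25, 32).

(1, 5)

Repeated addition: build up to 6Q.
2Q: tangent at (25, 32): λ = (3·25² + 47)/(2·32) ≡ 34/5. 5⁻¹ ≡ 12 (mod 59), so λ ≡ 34·12 ≡ 54.
  x = λ² - 25 - 25 = 2916 - 50 ≡ 34; y = λ·(25 - 34) - 32 ≡ 13. → (34, 13)
3Q: (34, 13) + (25, 32). λ = (32 - 13)/(25 - 34) ≡ 19/50 mod 59. 50⁻¹ ≡ 13 (mod 59), so λ ≡ 11.
  x = λ² - 34 - 25 = 121 - 59 ≡ 3; y = λ·(34 - 3) - 13 ≡ 33. → (3, 33)
4Q: (3, 33) + (25, 32). λ = (32 - 33)/(25 - 3) ≡ 58/22 mod 59. 22⁻¹ ≡ 51 (mod 59), so λ ≡ 8.
  x = λ² - 3 - 25 = 64 - 28 ≡ 36; y = λ·(3 - 36) - 33 ≡ 57. → (36, 57)
5Q: (36, 57) + (25, 32). λ = (32 - 57)/(25 - 36) ≡ 34/48 mod 59. 48⁻¹ ≡ 16 (mod 59), so λ ≡ 13.
  x = λ² - 36 - 25 = 169 - 61 ≡ 49; y = λ·(36 - 49) - 57 ≡ 10. → (49, 10)
6Q: (49, 10) + (25, 32). λ = (32 - 10)/(25 - 49) ≡ 22/35 mod 59. 35⁻¹ ≡ 27 (mod 59) since 35·27 = 945 ≡ 1, so λ ≡ 4.
  x = λ² - 49 - 25 = 16 - 74 ≡ 1; y = λ·(49 - 1) - 10 ≡ 5. → (1, 5)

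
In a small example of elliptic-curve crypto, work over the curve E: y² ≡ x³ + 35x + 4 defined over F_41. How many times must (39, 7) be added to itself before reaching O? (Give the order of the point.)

2P: tangent at (39, 7): λ = (3·39² + 35)/(2·7) ≡ 6/14. 14⁻¹ ≡ 3 (mod 41), so λ ≡ 6·3 ≡ 18.
  x = λ² - 39 - 39 = 324 - 78 ≡ 0; y = λ·(39 - 0) - 7 ≡ 39. → (0, 39)
3P: (0, 39) + (39, 7). λ = (7 - 39)/(39 - 0) ≡ 9/39 mod 41. 39⁻¹ ≡ 20 (mod 41) since 39·20 = 780 ≡ 1, so λ ≡ 16.
  x = λ² - 0 - 39 = 256 - 39 ≡ 12; y = λ·(0 - 12) - 39 ≡ 15. → (12, 15)
4P: (12, 15) + (39, 7). λ = (7 - 15)/(39 - 12) ≡ 33/27 mod 41. 27⁻¹ ≡ 38 (mod 41) since 27·38 = 1026 ≡ 1, so λ ≡ 24.
  x = λ² - 12 - 39 = 576 - 51 ≡ 33; y = λ·(12 - 33) - 15 ≡ 14. → (33, 14)
5P: (33, 14) + (39, 7). λ = (7 - 14)/(39 - 33) ≡ 34/6 mod 41. 6⁻¹ ≡ 7 (mod 41) since 6·7 = 42 ≡ 1, so λ ≡ 33.
  x = λ² - 33 - 39 = 1089 - 72 ≡ 33; y = λ·(33 - 33) - 14 ≡ 27. → (33, 27)
6P: (33, 27) + (39, 7). λ = (7 - 27)/(39 - 33) ≡ 21/6 mod 41. 6⁻¹ ≡ 7 (mod 41), so λ ≡ 24.
  x = λ² - 33 - 39 = 576 - 72 ≡ 12; y = λ·(33 - 12) - 27 ≡ 26. → (12, 26)
7P: (12, 26) + (39, 7). λ = (7 - 26)/(39 - 12) ≡ 22/27 mod 41. 27⁻¹ ≡ 38 (mod 41), so λ ≡ 16.
  x = λ² - 12 - 39 = 256 - 51 ≡ 0; y = λ·(12 - 0) - 26 ≡ 2. → (0, 2)
8P: (0, 2) + (39, 7). λ = (7 - 2)/(39 - 0) ≡ 5/39 mod 41. 39⁻¹ ≡ 20 (mod 41), so λ ≡ 18.
  x = λ² - 0 - 39 = 324 - 39 ≡ 39; y = λ·(0 - 39) - 2 ≡ 34. → (39, 34)
9P: (39, 34) + (39, 7): same x and y₁ ≡ -y₂, so the sum is O.
9P = O, so the order is 9.

9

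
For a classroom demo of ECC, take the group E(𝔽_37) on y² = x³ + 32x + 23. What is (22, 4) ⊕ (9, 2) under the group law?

(22, 4) + (9, 2). λ = (2 - 4)/(9 - 22) ≡ 35/24 mod 37. 24⁻¹ ≡ 17 (mod 37), so λ ≡ 3.
  x = λ² - 22 - 9 = 9 - 31 ≡ 15; y = λ·(22 - 15) - 4 ≡ 17. → (15, 17)

(15, 17)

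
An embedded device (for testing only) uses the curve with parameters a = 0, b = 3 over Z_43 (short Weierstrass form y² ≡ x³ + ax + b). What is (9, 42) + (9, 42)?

(6, 2)

tangent at (9, 42): λ = (3·9² + 0)/(2·42) ≡ 28/41. 41⁻¹ ≡ 21 (mod 43), so λ ≡ 28·21 ≡ 29.
  x = λ² - 9 - 9 = 841 - 18 ≡ 6; y = λ·(9 - 6) - 42 ≡ 2. → (6, 2)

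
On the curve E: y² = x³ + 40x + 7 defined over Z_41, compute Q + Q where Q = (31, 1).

(15, 13)

tangent at (31, 1): λ = (3·31² + 40)/(2·1) ≡ 12/2. 2⁻¹ ≡ 21 (mod 41) since 2·21 = 42 ≡ 1, so λ ≡ 12·21 ≡ 6.
  x = λ² - 31 - 31 = 36 - 62 ≡ 15; y = λ·(31 - 15) - 1 ≡ 13. → (15, 13)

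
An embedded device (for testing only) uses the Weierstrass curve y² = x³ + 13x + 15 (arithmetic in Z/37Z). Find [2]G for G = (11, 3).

(16, 29)

tangent at (11, 3): λ = (3·11² + 13)/(2·3) ≡ 6/6. 6⁻¹ ≡ 31 (mod 37) since 6·31 = 186 ≡ 1, so λ ≡ 6·31 ≡ 1.
  x = λ² - 11 - 11 = 1 - 22 ≡ 16; y = λ·(11 - 16) - 3 ≡ 29. → (16, 29)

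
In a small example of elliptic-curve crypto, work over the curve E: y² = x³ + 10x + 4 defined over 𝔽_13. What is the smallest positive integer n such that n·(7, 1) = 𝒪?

5

2P: tangent at (7, 1): λ = (3·7² + 10)/(2·1) ≡ 1/2. 2⁻¹ ≡ 7 (mod 13), so λ ≡ 1·7 ≡ 7.
  x = λ² - 7 - 7 = 49 - 14 ≡ 9; y = λ·(7 - 9) - 1 ≡ 11. → (9, 11)
3P: (9, 11) + (7, 1). λ = (1 - 11)/(7 - 9) ≡ 3/11 mod 13. 11⁻¹ ≡ 6 (mod 13), so λ ≡ 5.
  x = λ² - 9 - 7 = 25 - 16 ≡ 9; y = λ·(9 - 9) - 11 ≡ 2. → (9, 2)
4P: (9, 2) + (7, 1). λ = (1 - 2)/(7 - 9) ≡ 12/11 mod 13. 11⁻¹ ≡ 6 (mod 13) since 11·6 = 66 ≡ 1, so λ ≡ 7.
  x = λ² - 9 - 7 = 49 - 16 ≡ 7; y = λ·(9 - 7) - 2 ≡ 12. → (7, 12)
5P: (7, 12) + (7, 1): same x and y₁ ≡ -y₂, so the sum is 𝒪.
5P = 𝒪, so the order is 5.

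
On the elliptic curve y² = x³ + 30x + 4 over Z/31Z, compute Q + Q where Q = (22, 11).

tangent at (22, 11): λ = (3·22² + 30)/(2·11) ≡ 25/22. 22⁻¹ ≡ 24 (mod 31), so λ ≡ 25·24 ≡ 11.
  x = λ² - 22 - 22 = 121 - 44 ≡ 15; y = λ·(22 - 15) - 11 ≡ 4. → (15, 4)

(15, 4)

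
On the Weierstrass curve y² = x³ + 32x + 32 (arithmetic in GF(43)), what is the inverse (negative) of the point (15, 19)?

(15, 24)

-(15, 19) = (15, -19 mod 43) = (15, 24).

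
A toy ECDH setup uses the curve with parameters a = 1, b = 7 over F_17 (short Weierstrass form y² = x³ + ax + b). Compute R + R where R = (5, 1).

tangent at (5, 1): λ = (3·5² + 1)/(2·1) ≡ 8/2. 2⁻¹ ≡ 9 (mod 17) since 2·9 = 18 ≡ 1, so λ ≡ 8·9 ≡ 4.
  x = λ² - 5 - 5 = 16 - 10 ≡ 6; y = λ·(5 - 6) - 1 ≡ 12. → (6, 12)

(6, 12)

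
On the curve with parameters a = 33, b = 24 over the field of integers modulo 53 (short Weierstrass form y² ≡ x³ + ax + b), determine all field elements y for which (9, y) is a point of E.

19, 34

x³ + 33x + 24 = 1050 ≡ 43 (mod 53).
Square roots of 43 mod 53: 19 and 34 (since 19² = 361 ≡ 43).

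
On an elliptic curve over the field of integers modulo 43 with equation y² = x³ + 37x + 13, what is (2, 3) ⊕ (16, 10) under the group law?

(2, 3) + (16, 10). λ = (10 - 3)/(16 - 2) ≡ 7/14 mod 43. 14⁻¹ ≡ 40 (mod 43) since 14·40 = 560 ≡ 1, so λ ≡ 22.
  x = λ² - 2 - 16 = 484 - 18 ≡ 36; y = λ·(2 - 36) - 3 ≡ 23. → (36, 23)

(36, 23)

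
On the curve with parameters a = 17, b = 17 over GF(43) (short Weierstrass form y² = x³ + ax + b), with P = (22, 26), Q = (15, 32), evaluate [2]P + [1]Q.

(34, 34)

First 2P:
Repeated addition: build up to 2P.
2P: tangent at (22, 26): λ = (3·22² + 17)/(2·26) ≡ 7/9. 9⁻¹ ≡ 24 (mod 43), so λ ≡ 7·24 ≡ 39.
  x = λ² - 22 - 22 = 1521 - 44 ≡ 15; y = λ·(22 - 15) - 26 ≡ 32. → (15, 32)
2P = (15, 32).
Finally 2P + Q:
tangent at (15, 32): λ = (3·15² + 17)/(2·32) ≡ 4/21. 21⁻¹ ≡ 41 (mod 43) since 21·41 = 861 ≡ 1, so λ ≡ 4·41 ≡ 35.
  x = λ² - 15 - 15 = 1225 - 30 ≡ 34; y = λ·(15 - 34) - 32 ≡ 34. → (34, 34)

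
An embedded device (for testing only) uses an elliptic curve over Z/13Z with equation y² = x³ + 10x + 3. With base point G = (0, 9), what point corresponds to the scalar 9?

Repeated addition: build up to 9G.
2G: tangent at (0, 9): λ = (3·0² + 10)/(2·9) ≡ 10/5. 5⁻¹ ≡ 8 (mod 13), so λ ≡ 10·8 ≡ 2.
  x = λ² - 0 - 0 = 4 - 0 ≡ 4; y = λ·(0 - 4) - 9 ≡ 9. → (4, 9)
3G: (4, 9) + (0, 9). λ = (9 - 9)/(0 - 4) ≡ 0/9 mod 13. 9⁻¹ ≡ 3 (mod 13), so λ ≡ 0.
  x = λ² - 4 - 0 = 0 - 4 ≡ 9; y = λ·(4 - 9) - 9 ≡ 4. → (9, 4)
4G: (9, 4) + (0, 9). λ = (9 - 4)/(0 - 9) ≡ 5/4 mod 13. 4⁻¹ ≡ 10 (mod 13) since 4·10 = 40 ≡ 1, so λ ≡ 11.
  x = λ² - 9 - 0 = 121 - 9 ≡ 8; y = λ·(9 - 8) - 4 ≡ 7. → (8, 7)
5G: (8, 7) + (0, 9). λ = (9 - 7)/(0 - 8) ≡ 2/5 mod 13. 5⁻¹ ≡ 8 (mod 13) since 5·8 = 40 ≡ 1, so λ ≡ 3.
  x = λ² - 8 - 0 = 9 - 8 ≡ 1; y = λ·(8 - 1) - 7 ≡ 1. → (1, 1)
6G: (1, 1) + (0, 9). λ = (9 - 1)/(0 - 1) ≡ 8/12 mod 13. 12⁻¹ ≡ 12 (mod 13), so λ ≡ 5.
  x = λ² - 1 - 0 = 25 - 1 ≡ 11; y = λ·(1 - 11) - 1 ≡ 1. → (11, 1)
7G: (11, 1) + (0, 9). λ = (9 - 1)/(0 - 11) ≡ 8/2 mod 13. 2⁻¹ ≡ 7 (mod 13), so λ ≡ 4.
  x = λ² - 11 - 0 = 16 - 11 ≡ 5; y = λ·(11 - 5) - 1 ≡ 10. → (5, 10)
8G: (5, 10) + (0, 9). λ = (9 - 10)/(0 - 5) ≡ 12/8 mod 13. 8⁻¹ ≡ 5 (mod 13), so λ ≡ 8.
  x = λ² - 5 - 0 = 64 - 5 ≡ 7; y = λ·(5 - 7) - 10 ≡ 0. → (7, 0)
9G: (7, 0) + (0, 9). λ = (9 - 0)/(0 - 7) ≡ 9/6 mod 13. 6⁻¹ ≡ 11 (mod 13) since 6·11 = 66 ≡ 1, so λ ≡ 8.
  x = λ² - 7 - 0 = 64 - 7 ≡ 5; y = λ·(7 - 5) - 0 ≡ 3. → (5, 3)

(5, 3)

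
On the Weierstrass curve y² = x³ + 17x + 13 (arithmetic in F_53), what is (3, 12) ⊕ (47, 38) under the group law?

(12, 14)

(3, 12) + (47, 38). λ = (38 - 12)/(47 - 3) ≡ 26/44 mod 53. 44⁻¹ ≡ 47 (mod 53) since 44·47 = 2068 ≡ 1, so λ ≡ 3.
  x = λ² - 3 - 47 = 9 - 50 ≡ 12; y = λ·(3 - 12) - 12 ≡ 14. → (12, 14)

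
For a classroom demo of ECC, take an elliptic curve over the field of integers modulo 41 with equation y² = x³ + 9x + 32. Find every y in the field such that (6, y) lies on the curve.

none

x³ + 9x + 32 = 302 ≡ 15 (mod 41).
15 is a non-residue mod 41; no y exists.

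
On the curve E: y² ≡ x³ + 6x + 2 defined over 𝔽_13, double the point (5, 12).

tangent at (5, 12): λ = (3·5² + 6)/(2·12) ≡ 3/11. 11⁻¹ ≡ 6 (mod 13) since 11·6 = 66 ≡ 1, so λ ≡ 3·6 ≡ 5.
  x = λ² - 5 - 5 = 25 - 10 ≡ 2; y = λ·(5 - 2) - 12 ≡ 3. → (2, 3)

(2, 3)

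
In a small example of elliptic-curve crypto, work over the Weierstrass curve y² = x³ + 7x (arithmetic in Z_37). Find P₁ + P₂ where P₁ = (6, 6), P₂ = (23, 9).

(12, 6)

(6, 6) + (23, 9). λ = (9 - 6)/(23 - 6) ≡ 3/17 mod 37. 17⁻¹ ≡ 24 (mod 37) since 17·24 = 408 ≡ 1, so λ ≡ 35.
  x = λ² - 6 - 23 = 1225 - 29 ≡ 12; y = λ·(6 - 12) - 6 ≡ 6. → (12, 6)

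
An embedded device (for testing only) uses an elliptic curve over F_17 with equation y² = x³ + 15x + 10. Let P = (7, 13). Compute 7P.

(8, 8)

Repeated addition: build up to 7P.
2P: tangent at (7, 13): λ = (3·7² + 15)/(2·13) ≡ 9/9. 9⁻¹ ≡ 2 (mod 17), so λ ≡ 9·2 ≡ 1.
  x = λ² - 7 - 7 = 1 - 14 ≡ 4; y = λ·(7 - 4) - 13 ≡ 7. → (4, 7)
3P: (4, 7) + (7, 13). λ = (13 - 7)/(7 - 4) ≡ 6/3 mod 17. 3⁻¹ ≡ 6 (mod 17), so λ ≡ 2.
  x = λ² - 4 - 7 = 4 - 11 ≡ 10; y = λ·(4 - 10) - 7 ≡ 15. → (10, 15)
4P: (10, 15) + (7, 13). λ = (13 - 15)/(7 - 10) ≡ 15/14 mod 17. 14⁻¹ ≡ 11 (mod 17), so λ ≡ 12.
  x = λ² - 10 - 7 = 144 - 17 ≡ 8; y = λ·(10 - 8) - 15 ≡ 9. → (8, 9)
5P: (8, 9) + (7, 13). λ = (13 - 9)/(7 - 8) ≡ 4/16 mod 17. 16⁻¹ ≡ 16 (mod 17), so λ ≡ 13.
  x = λ² - 8 - 7 = 169 - 15 ≡ 1; y = λ·(8 - 1) - 9 ≡ 14. → (1, 14)
6P: (1, 14) + (7, 13). λ = (13 - 14)/(7 - 1) ≡ 16/6 mod 17. 6⁻¹ ≡ 3 (mod 17), so λ ≡ 14.
  x = λ² - 1 - 7 = 196 - 8 ≡ 1; y = λ·(1 - 1) - 14 ≡ 3. → (1, 3)
7P: (1, 3) + (7, 13). λ = (13 - 3)/(7 - 1) ≡ 10/6 mod 17. 6⁻¹ ≡ 3 (mod 17) since 6·3 = 18 ≡ 1, so λ ≡ 13.
  x = λ² - 1 - 7 = 169 - 8 ≡ 8; y = λ·(1 - 8) - 3 ≡ 8. → (8, 8)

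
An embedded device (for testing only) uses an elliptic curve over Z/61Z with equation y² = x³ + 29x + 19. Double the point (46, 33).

(15, 13)

tangent at (46, 33): λ = (3·46² + 29)/(2·33) ≡ 33/5. 5⁻¹ ≡ 49 (mod 61), so λ ≡ 33·49 ≡ 31.
  x = λ² - 46 - 46 = 961 - 92 ≡ 15; y = λ·(46 - 15) - 33 ≡ 13. → (15, 13)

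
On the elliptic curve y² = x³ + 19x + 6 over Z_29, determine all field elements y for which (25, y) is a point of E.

none

x³ + 19x + 6 = 16106 ≡ 11 (mod 29).
11 is a non-residue mod 29; no y exists.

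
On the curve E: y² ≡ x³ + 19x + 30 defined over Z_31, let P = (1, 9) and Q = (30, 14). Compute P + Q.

(1, 9) + (30, 14). λ = (14 - 9)/(30 - 1) ≡ 5/29 mod 31. 29⁻¹ ≡ 15 (mod 31) since 29·15 = 435 ≡ 1, so λ ≡ 13.
  x = λ² - 1 - 30 = 169 - 31 ≡ 14; y = λ·(1 - 14) - 9 ≡ 8. → (14, 8)

(14, 8)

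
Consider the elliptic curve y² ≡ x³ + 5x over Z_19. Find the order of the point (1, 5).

2P: tangent at (1, 5): λ = (3·1² + 5)/(2·5) ≡ 8/10. 10⁻¹ ≡ 2 (mod 19), so λ ≡ 8·2 ≡ 16.
  x = λ² - 1 - 1 = 256 - 2 ≡ 7; y = λ·(1 - 7) - 5 ≡ 13. → (7, 13)
3P: (7, 13) + (1, 5). λ = (5 - 13)/(1 - 7) ≡ 11/13 mod 19. 13⁻¹ ≡ 3 (mod 19), so λ ≡ 14.
  x = λ² - 7 - 1 = 196 - 8 ≡ 17; y = λ·(7 - 17) - 13 ≡ 18. → (17, 18)
4P: (17, 18) + (1, 5). λ = (5 - 18)/(1 - 17) ≡ 6/3 mod 19. 3⁻¹ ≡ 13 (mod 19) since 3·13 = 39 ≡ 1, so λ ≡ 2.
  x = λ² - 17 - 1 = 4 - 18 ≡ 5; y = λ·(17 - 5) - 18 ≡ 6. → (5, 6)
5P: (5, 6) + (1, 5). λ = (5 - 6)/(1 - 5) ≡ 18/15 mod 19. 15⁻¹ ≡ 14 (mod 19) since 15·14 = 210 ≡ 1, so λ ≡ 5.
  x = λ² - 5 - 1 = 25 - 6 ≡ 0; y = λ·(5 - 0) - 6 ≡ 0. → (0, 0)
6P: (0, 0) + (1, 5). λ = (5 - 0)/(1 - 0) ≡ 5/1 mod 19. 1⁻¹ ≡ 1 (mod 19), so λ ≡ 5.
  x = λ² - 0 - 1 = 25 - 1 ≡ 5; y = λ·(0 - 5) - 0 ≡ 13. → (5, 13)
7P: (5, 13) + (1, 5). λ = (5 - 13)/(1 - 5) ≡ 11/15 mod 19. 15⁻¹ ≡ 14 (mod 19), so λ ≡ 2.
  x = λ² - 5 - 1 = 4 - 6 ≡ 17; y = λ·(5 - 17) - 13 ≡ 1. → (17, 1)
8P: (17, 1) + (1, 5). λ = (5 - 1)/(1 - 17) ≡ 4/3 mod 19. 3⁻¹ ≡ 13 (mod 19), so λ ≡ 14.
  x = λ² - 17 - 1 = 196 - 18 ≡ 7; y = λ·(17 - 7) - 1 ≡ 6. → (7, 6)
9P: (7, 6) + (1, 5). λ = (5 - 6)/(1 - 7) ≡ 18/13 mod 19. 13⁻¹ ≡ 3 (mod 19) since 13·3 = 39 ≡ 1, so λ ≡ 16.
  x = λ² - 7 - 1 = 256 - 8 ≡ 1; y = λ·(7 - 1) - 6 ≡ 14. → (1, 14)
10P: (1, 14) + (1, 5): same x and y₁ ≡ -y₂, so the sum is the point at infinity.
10P = the point at infinity, so the order is 10.

10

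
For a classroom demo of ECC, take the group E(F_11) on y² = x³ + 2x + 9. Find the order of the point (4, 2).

5

2P: tangent at (4, 2): λ = (3·4² + 2)/(2·2) ≡ 6/4. 4⁻¹ ≡ 3 (mod 11) since 4·3 = 12 ≡ 1, so λ ≡ 6·3 ≡ 7.
  x = λ² - 4 - 4 = 49 - 8 ≡ 8; y = λ·(4 - 8) - 2 ≡ 3. → (8, 3)
3P: (8, 3) + (4, 2). λ = (2 - 3)/(4 - 8) ≡ 10/7 mod 11. 7⁻¹ ≡ 8 (mod 11) since 7·8 = 56 ≡ 1, so λ ≡ 3.
  x = λ² - 8 - 4 = 9 - 12 ≡ 8; y = λ·(8 - 8) - 3 ≡ 8. → (8, 8)
4P: (8, 8) + (4, 2). λ = (2 - 8)/(4 - 8) ≡ 5/7 mod 11. 7⁻¹ ≡ 8 (mod 11) since 7·8 = 56 ≡ 1, so λ ≡ 7.
  x = λ² - 8 - 4 = 49 - 12 ≡ 4; y = λ·(8 - 4) - 8 ≡ 9. → (4, 9)
5P: (4, 9) + (4, 2): same x and y₁ ≡ -y₂, so the sum is 𝒪.
5P = 𝒪, so the order is 5.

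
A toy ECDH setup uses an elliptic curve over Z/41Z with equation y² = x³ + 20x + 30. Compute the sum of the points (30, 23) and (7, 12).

(30, 23) + (7, 12). λ = (12 - 23)/(7 - 30) ≡ 30/18 mod 41. 18⁻¹ ≡ 16 (mod 41), so λ ≡ 29.
  x = λ² - 30 - 7 = 841 - 37 ≡ 25; y = λ·(30 - 25) - 23 ≡ 40. → (25, 40)

(25, 40)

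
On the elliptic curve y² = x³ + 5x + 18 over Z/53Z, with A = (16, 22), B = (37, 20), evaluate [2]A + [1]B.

First 2A:
Repeated addition: build up to 2A.
2A: tangent at (16, 22): λ = (3·16² + 5)/(2·22) ≡ 31/44. 44⁻¹ ≡ 47 (mod 53), so λ ≡ 31·47 ≡ 26.
  x = λ² - 16 - 16 = 676 - 32 ≡ 8; y = λ·(16 - 8) - 22 ≡ 27. → (8, 27)
2A = (8, 27).
Finally 2A + B:
(8, 27) + (37, 20). λ = (20 - 27)/(37 - 8) ≡ 46/29 mod 53. 29⁻¹ ≡ 11 (mod 53), so λ ≡ 29.
  x = λ² - 8 - 37 = 841 - 45 ≡ 1; y = λ·(8 - 1) - 27 ≡ 17. → (1, 17)

(1, 17)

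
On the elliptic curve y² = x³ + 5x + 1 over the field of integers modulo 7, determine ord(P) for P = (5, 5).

2P: tangent at (5, 5): λ = (3·5² + 5)/(2·5) ≡ 3/3. 3⁻¹ ≡ 5 (mod 7), so λ ≡ 3·5 ≡ 1.
  x = λ² - 5 - 5 = 1 - 10 ≡ 5; y = λ·(5 - 5) - 5 ≡ 2. → (5, 2)
3P: (5, 2) + (5, 5): same x and y₁ ≡ -y₂, so the sum is 𝒪.
3P = 𝒪, so the order is 3.

3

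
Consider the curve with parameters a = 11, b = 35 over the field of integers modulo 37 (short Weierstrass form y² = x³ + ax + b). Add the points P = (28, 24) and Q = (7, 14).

(18, 16)

(28, 24) + (7, 14). λ = (14 - 24)/(7 - 28) ≡ 27/16 mod 37. 16⁻¹ ≡ 7 (mod 37), so λ ≡ 4.
  x = λ² - 28 - 7 = 16 - 35 ≡ 18; y = λ·(28 - 18) - 24 ≡ 16. → (18, 16)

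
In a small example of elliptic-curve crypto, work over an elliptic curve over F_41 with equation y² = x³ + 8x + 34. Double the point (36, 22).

tangent at (36, 22): λ = (3·36² + 8)/(2·22) ≡ 1/3. 3⁻¹ ≡ 14 (mod 41) since 3·14 = 42 ≡ 1, so λ ≡ 1·14 ≡ 14.
  x = λ² - 36 - 36 = 196 - 72 ≡ 1; y = λ·(36 - 1) - 22 ≡ 17. → (1, 17)

(1, 17)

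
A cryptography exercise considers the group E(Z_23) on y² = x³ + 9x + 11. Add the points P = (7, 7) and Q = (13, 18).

(7, 7) + (13, 18). λ = (18 - 7)/(13 - 7) ≡ 11/6 mod 23. 6⁻¹ ≡ 4 (mod 23) since 6·4 = 24 ≡ 1, so λ ≡ 21.
  x = λ² - 7 - 13 = 441 - 20 ≡ 7; y = λ·(7 - 7) - 7 ≡ 16. → (7, 16)

(7, 16)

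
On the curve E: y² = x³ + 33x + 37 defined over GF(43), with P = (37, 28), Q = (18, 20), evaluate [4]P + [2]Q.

(40, 30)

First 4P:
Repeated addition: build up to 4P.
2P: tangent at (37, 28): λ = (3·37² + 33)/(2·28) ≡ 12/13. 13⁻¹ ≡ 10 (mod 43) since 13·10 = 130 ≡ 1, so λ ≡ 12·10 ≡ 34.
  x = λ² - 37 - 37 = 1156 - 74 ≡ 7; y = λ·(37 - 7) - 28 ≡ 3. → (7, 3)
3P: (7, 3) + (37, 28). λ = (28 - 3)/(37 - 7) ≡ 25/30 mod 43. 30⁻¹ ≡ 33 (mod 43) since 30·33 = 990 ≡ 1, so λ ≡ 8.
  x = λ² - 7 - 37 = 64 - 44 ≡ 20; y = λ·(7 - 20) - 3 ≡ 22. → (20, 22)
4P: (20, 22) + (37, 28). λ = (28 - 22)/(37 - 20) ≡ 6/17 mod 43. 17⁻¹ ≡ 38 (mod 43), so λ ≡ 13.
  x = λ² - 20 - 37 = 169 - 57 ≡ 26; y = λ·(20 - 26) - 22 ≡ 29. → (26, 29)
4P = (26, 29).
Next 2Q:
Repeated addition: build up to 2Q.
2Q: tangent at (18, 20): λ = (3·18² + 33)/(2·20) ≡ 16/40. 40⁻¹ ≡ 14 (mod 43), so λ ≡ 16·14 ≡ 9.
  x = λ² - 18 - 18 = 81 - 36 ≡ 2; y = λ·(18 - 2) - 20 ≡ 38. → (2, 38)
2Q = (2, 38).
Finally 4P + 2Q:
(26, 29) + (2, 38). λ = (38 - 29)/(2 - 26) ≡ 9/19 mod 43. 19⁻¹ ≡ 34 (mod 43) since 19·34 = 646 ≡ 1, so λ ≡ 5.
  x = λ² - 26 - 2 = 25 - 28 ≡ 40; y = λ·(26 - 40) - 29 ≡ 30. → (40, 30)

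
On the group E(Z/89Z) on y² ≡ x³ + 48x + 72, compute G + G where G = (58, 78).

(15, 47)

tangent at (58, 78): λ = (3·58² + 48)/(2·78) ≡ 83/67. 67⁻¹ ≡ 4 (mod 89), so λ ≡ 83·4 ≡ 65.
  x = λ² - 58 - 58 = 4225 - 116 ≡ 15; y = λ·(58 - 15) - 78 ≡ 47. → (15, 47)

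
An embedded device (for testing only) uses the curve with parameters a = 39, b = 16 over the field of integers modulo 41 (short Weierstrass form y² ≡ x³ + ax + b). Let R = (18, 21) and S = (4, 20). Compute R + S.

(28, 31)

(18, 21) + (4, 20). λ = (20 - 21)/(4 - 18) ≡ 40/27 mod 41. 27⁻¹ ≡ 38 (mod 41), so λ ≡ 3.
  x = λ² - 18 - 4 = 9 - 22 ≡ 28; y = λ·(18 - 28) - 21 ≡ 31. → (28, 31)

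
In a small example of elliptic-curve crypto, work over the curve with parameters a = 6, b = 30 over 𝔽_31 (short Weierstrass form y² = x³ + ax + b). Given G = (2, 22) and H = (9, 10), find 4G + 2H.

(28, 27)

First 4G:
Repeated addition: build up to 4G.
2G: tangent at (2, 22): λ = (3·2² + 6)/(2·22) ≡ 18/13. 13⁻¹ ≡ 12 (mod 31) since 13·12 = 156 ≡ 1, so λ ≡ 18·12 ≡ 30.
  x = λ² - 2 - 2 = 900 - 4 ≡ 28; y = λ·(2 - 28) - 22 ≡ 4. → (28, 4)
3G: (28, 4) + (2, 22). λ = (22 - 4)/(2 - 28) ≡ 18/5 mod 31. 5⁻¹ ≡ 25 (mod 31) since 5·25 = 125 ≡ 1, so λ ≡ 16.
  x = λ² - 28 - 2 = 256 - 30 ≡ 9; y = λ·(28 - 9) - 4 ≡ 21. → (9, 21)
4G: (9, 21) + (2, 22). λ = (22 - 21)/(2 - 9) ≡ 1/24 mod 31. 24⁻¹ ≡ 22 (mod 31) since 24·22 = 528 ≡ 1, so λ ≡ 22.
  x = λ² - 9 - 2 = 484 - 11 ≡ 8; y = λ·(9 - 8) - 21 ≡ 1. → (8, 1)
4G = (8, 1).
Next 2H:
Repeated addition: build up to 2H.
2H: tangent at (9, 10): λ = (3·9² + 6)/(2·10) ≡ 1/20. 20⁻¹ ≡ 14 (mod 31), so λ ≡ 1·14 ≡ 14.
  x = λ² - 9 - 9 = 196 - 18 ≡ 23; y = λ·(9 - 23) - 10 ≡ 11. → (23, 11)
2H = (23, 11).
Finally 4G + 2H:
(8, 1) + (23, 11). λ = (11 - 1)/(23 - 8) ≡ 10/15 mod 31. 15⁻¹ ≡ 29 (mod 31), so λ ≡ 11.
  x = λ² - 8 - 23 = 121 - 31 ≡ 28; y = λ·(8 - 28) - 1 ≡ 27. → (28, 27)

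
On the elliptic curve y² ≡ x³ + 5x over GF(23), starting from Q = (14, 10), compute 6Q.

(8, 0)

Repeated addition: build up to 6Q.
2Q: tangent at (14, 10): λ = (3·14² + 5)/(2·10) ≡ 18/20. 20⁻¹ ≡ 15 (mod 23), so λ ≡ 18·15 ≡ 17.
  x = λ² - 14 - 14 = 289 - 28 ≡ 8; y = λ·(14 - 8) - 10 ≡ 0. → (8, 0)
3Q: (8, 0) + (14, 10). λ = (10 - 0)/(14 - 8) ≡ 10/6 mod 23. 6⁻¹ ≡ 4 (mod 23), so λ ≡ 17.
  x = λ² - 8 - 14 = 289 - 22 ≡ 14; y = λ·(8 - 14) - 0 ≡ 13. → (14, 13)
4Q: (14, 13) + (14, 10): same x and y₁ ≡ -y₂, so the sum is the point at infinity.
5Q: the point at infinity + (14, 10) = (14, 10) (identity).
6Q: tangent at (14, 10): λ = (3·14² + 5)/(2·10) ≡ 18/20. 20⁻¹ ≡ 15 (mod 23) since 20·15 = 300 ≡ 1, so λ ≡ 18·15 ≡ 17.
  x = λ² - 14 - 14 = 289 - 28 ≡ 8; y = λ·(14 - 8) - 10 ≡ 0. → (8, 0)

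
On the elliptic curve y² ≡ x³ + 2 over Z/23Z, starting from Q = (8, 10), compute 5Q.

(16, 21)

Repeated addition: build up to 5Q.
2Q: tangent at (8, 10): λ = (3·8² + 0)/(2·10) ≡ 8/20. 20⁻¹ ≡ 15 (mod 23) since 20·15 = 300 ≡ 1, so λ ≡ 8·15 ≡ 5.
  x = λ² - 8 - 8 = 25 - 16 ≡ 9; y = λ·(8 - 9) - 10 ≡ 8. → (9, 8)
3Q: (9, 8) + (8, 10). λ = (10 - 8)/(8 - 9) ≡ 2/22 mod 23. 22⁻¹ ≡ 22 (mod 23), so λ ≡ 21.
  x = λ² - 9 - 8 = 441 - 17 ≡ 10; y = λ·(9 - 10) - 8 ≡ 17. → (10, 17)
4Q: (10, 17) + (8, 10). λ = (10 - 17)/(8 - 10) ≡ 16/21 mod 23. 21⁻¹ ≡ 11 (mod 23), so λ ≡ 15.
  x = λ² - 10 - 8 = 225 - 18 ≡ 0; y = λ·(10 - 0) - 17 ≡ 18. → (0, 18)
5Q: (0, 18) + (8, 10). λ = (10 - 18)/(8 - 0) ≡ 15/8 mod 23. 8⁻¹ ≡ 3 (mod 23), so λ ≡ 22.
  x = λ² - 0 - 8 = 484 - 8 ≡ 16; y = λ·(0 - 16) - 18 ≡ 21. → (16, 21)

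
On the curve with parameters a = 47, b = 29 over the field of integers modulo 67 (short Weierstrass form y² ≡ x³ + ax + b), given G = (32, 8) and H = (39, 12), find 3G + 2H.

First 3G:
Repeated addition: build up to 3G.
2G: tangent at (32, 8): λ = (3·32² + 47)/(2·8) ≡ 37/16. 16⁻¹ ≡ 21 (mod 67), so λ ≡ 37·21 ≡ 40.
  x = λ² - 32 - 32 = 1600 - 64 ≡ 62; y = λ·(32 - 62) - 8 ≡ 65. → (62, 65)
3G: (62, 65) + (32, 8). λ = (8 - 65)/(32 - 62) ≡ 10/37 mod 67. 37⁻¹ ≡ 29 (mod 67) since 37·29 = 1073 ≡ 1, so λ ≡ 22.
  x = λ² - 62 - 32 = 484 - 94 ≡ 55; y = λ·(62 - 55) - 65 ≡ 22. → (55, 22)
3G = (55, 22).
Next 2H:
Repeated addition: build up to 2H.
2H: tangent at (39, 12): λ = (3·39² + 47)/(2·12) ≡ 54/24. 24⁻¹ ≡ 14 (mod 67), so λ ≡ 54·14 ≡ 19.
  x = λ² - 39 - 39 = 361 - 78 ≡ 15; y = λ·(39 - 15) - 12 ≡ 42. → (15, 42)
2H = (15, 42).
Finally 3G + 2H:
(55, 22) + (15, 42). λ = (42 - 22)/(15 - 55) ≡ 20/27 mod 67. 27⁻¹ ≡ 5 (mod 67), so λ ≡ 33.
  x = λ² - 55 - 15 = 1089 - 70 ≡ 14; y = λ·(55 - 14) - 22 ≡ 58. → (14, 58)

(14, 58)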